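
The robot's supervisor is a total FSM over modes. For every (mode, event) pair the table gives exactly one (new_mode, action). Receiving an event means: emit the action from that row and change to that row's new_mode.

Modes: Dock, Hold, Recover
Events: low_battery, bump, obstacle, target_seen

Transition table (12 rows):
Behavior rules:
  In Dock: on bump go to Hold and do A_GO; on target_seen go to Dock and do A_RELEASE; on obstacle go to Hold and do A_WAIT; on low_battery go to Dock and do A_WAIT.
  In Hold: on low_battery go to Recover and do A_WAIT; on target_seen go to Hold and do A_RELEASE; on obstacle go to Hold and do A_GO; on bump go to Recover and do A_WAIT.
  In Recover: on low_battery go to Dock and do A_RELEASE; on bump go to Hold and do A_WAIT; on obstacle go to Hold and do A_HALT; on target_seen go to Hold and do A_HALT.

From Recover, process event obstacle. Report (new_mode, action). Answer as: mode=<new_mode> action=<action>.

current mode = Recover; filter table to that mode:
  (Recover, low_battery) → (Dock, A_RELEASE)
  (Recover, bump) → (Hold, A_WAIT)
  (Recover, obstacle) → (Hold, A_HALT)  ← event matches
  (Recover, target_seen) → (Hold, A_HALT)
event = obstacle selects (Hold, A_HALT)

mode=Hold action=A_HALT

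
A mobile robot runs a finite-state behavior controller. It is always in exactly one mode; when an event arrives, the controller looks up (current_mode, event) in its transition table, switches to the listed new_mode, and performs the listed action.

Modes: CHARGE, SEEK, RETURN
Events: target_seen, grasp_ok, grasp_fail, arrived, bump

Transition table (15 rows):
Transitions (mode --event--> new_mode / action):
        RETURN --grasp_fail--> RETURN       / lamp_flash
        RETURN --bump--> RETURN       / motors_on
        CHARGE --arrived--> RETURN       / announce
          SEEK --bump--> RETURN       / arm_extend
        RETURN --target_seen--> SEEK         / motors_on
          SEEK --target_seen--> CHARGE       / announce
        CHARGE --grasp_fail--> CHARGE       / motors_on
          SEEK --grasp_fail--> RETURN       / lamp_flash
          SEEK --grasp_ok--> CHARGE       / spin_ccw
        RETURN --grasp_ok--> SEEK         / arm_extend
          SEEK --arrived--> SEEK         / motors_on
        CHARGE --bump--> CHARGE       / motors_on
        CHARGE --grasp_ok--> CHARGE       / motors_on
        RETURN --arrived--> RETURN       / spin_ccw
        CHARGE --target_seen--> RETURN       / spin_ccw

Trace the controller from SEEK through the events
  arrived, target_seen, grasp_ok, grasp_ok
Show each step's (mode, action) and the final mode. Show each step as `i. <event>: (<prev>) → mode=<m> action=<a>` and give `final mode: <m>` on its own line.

1. arrived: (SEEK) → mode=SEEK action=motors_on
2. target_seen: (SEEK) → mode=CHARGE action=announce
3. grasp_ok: (CHARGE) → mode=CHARGE action=motors_on
4. grasp_ok: (CHARGE) → mode=CHARGE action=motors_on

final mode: CHARGE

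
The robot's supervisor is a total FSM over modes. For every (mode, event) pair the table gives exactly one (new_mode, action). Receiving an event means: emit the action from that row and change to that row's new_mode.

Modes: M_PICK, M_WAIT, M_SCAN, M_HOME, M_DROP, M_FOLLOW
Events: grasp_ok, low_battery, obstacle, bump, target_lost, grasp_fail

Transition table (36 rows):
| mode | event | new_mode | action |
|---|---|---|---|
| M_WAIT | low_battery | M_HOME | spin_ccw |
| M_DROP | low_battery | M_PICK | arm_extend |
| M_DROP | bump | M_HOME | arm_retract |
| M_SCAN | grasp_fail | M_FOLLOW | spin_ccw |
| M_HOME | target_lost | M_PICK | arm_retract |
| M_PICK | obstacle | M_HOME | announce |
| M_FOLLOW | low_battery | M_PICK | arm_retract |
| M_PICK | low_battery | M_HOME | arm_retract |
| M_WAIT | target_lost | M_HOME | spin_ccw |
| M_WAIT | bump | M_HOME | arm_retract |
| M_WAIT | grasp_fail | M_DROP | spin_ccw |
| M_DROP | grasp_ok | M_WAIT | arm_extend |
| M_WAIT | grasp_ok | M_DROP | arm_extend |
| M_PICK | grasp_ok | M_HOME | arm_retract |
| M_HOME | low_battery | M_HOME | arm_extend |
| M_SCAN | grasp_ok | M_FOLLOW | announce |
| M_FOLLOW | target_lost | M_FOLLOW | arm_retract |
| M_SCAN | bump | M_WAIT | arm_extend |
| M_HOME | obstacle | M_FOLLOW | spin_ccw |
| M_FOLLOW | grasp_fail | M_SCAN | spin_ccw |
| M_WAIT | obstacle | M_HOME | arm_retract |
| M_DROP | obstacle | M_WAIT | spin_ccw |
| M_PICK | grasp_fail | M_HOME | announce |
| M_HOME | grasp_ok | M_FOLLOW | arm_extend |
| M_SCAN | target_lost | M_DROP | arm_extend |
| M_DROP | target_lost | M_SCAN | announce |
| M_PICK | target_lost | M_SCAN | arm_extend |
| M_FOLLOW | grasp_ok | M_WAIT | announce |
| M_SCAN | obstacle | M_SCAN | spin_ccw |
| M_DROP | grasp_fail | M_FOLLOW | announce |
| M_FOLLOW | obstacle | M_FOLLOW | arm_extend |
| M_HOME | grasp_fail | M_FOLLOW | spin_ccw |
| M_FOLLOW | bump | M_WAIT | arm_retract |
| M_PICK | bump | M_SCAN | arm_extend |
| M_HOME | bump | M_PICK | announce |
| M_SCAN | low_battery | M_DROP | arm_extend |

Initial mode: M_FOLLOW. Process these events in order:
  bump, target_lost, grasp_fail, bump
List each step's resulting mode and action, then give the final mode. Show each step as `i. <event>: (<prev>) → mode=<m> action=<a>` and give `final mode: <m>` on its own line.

1. bump: (M_FOLLOW) → mode=M_WAIT action=arm_retract
2. target_lost: (M_WAIT) → mode=M_HOME action=spin_ccw
3. grasp_fail: (M_HOME) → mode=M_FOLLOW action=spin_ccw
4. bump: (M_FOLLOW) → mode=M_WAIT action=arm_retract

final mode: M_WAIT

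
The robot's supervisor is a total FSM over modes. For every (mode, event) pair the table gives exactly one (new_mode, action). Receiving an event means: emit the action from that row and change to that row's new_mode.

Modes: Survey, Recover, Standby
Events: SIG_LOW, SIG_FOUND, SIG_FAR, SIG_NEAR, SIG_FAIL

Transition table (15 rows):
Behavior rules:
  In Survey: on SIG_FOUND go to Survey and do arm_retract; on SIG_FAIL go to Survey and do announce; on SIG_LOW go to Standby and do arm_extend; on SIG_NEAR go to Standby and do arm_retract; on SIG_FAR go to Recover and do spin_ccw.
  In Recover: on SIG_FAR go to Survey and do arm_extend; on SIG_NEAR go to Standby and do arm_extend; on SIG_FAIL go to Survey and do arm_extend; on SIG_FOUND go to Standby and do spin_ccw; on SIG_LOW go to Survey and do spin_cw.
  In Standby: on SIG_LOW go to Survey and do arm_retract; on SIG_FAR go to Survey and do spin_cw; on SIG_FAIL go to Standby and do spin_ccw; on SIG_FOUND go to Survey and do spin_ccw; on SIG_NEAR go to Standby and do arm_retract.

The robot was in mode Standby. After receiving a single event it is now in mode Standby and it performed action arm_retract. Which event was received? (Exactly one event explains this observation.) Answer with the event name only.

SIG_NEAR

try SIG_LOW: (Standby, SIG_LOW) → (Survey, arm_retract)
try SIG_FOUND: (Standby, SIG_FOUND) → (Survey, spin_ccw)
try SIG_FAR: (Standby, SIG_FAR) → (Survey, spin_cw)
try SIG_NEAR: (Standby, SIG_NEAR) → (Standby, arm_retract)  ← matches
try SIG_FAIL: (Standby, SIG_FAIL) → (Standby, spin_ccw)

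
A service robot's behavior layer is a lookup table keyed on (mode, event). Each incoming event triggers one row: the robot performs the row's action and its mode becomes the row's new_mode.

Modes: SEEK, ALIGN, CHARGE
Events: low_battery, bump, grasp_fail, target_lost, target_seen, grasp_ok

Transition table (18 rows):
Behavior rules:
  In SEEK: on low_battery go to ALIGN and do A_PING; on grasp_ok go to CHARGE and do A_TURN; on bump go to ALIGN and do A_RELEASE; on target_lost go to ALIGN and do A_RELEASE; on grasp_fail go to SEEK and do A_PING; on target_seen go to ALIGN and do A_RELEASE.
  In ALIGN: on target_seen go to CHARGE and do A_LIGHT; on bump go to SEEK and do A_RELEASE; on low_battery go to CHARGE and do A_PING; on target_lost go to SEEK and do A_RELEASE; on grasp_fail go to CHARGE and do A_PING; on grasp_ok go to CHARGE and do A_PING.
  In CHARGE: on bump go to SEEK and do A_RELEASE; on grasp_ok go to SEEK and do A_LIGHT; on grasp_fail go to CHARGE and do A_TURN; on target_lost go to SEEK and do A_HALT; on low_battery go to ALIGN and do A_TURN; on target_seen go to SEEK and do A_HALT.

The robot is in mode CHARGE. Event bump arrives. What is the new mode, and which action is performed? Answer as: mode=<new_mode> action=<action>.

mode=SEEK action=A_RELEASE

current mode = CHARGE; filter table to that mode:
  (CHARGE, bump) → (SEEK, A_RELEASE)  ← event matches
  (CHARGE, grasp_ok) → (SEEK, A_LIGHT)
  (CHARGE, grasp_fail) → (CHARGE, A_TURN)
  (CHARGE, target_lost) → (SEEK, A_HALT)
  (CHARGE, low_battery) → (ALIGN, A_TURN)
  (CHARGE, target_seen) → (SEEK, A_HALT)
event = bump selects (SEEK, A_RELEASE)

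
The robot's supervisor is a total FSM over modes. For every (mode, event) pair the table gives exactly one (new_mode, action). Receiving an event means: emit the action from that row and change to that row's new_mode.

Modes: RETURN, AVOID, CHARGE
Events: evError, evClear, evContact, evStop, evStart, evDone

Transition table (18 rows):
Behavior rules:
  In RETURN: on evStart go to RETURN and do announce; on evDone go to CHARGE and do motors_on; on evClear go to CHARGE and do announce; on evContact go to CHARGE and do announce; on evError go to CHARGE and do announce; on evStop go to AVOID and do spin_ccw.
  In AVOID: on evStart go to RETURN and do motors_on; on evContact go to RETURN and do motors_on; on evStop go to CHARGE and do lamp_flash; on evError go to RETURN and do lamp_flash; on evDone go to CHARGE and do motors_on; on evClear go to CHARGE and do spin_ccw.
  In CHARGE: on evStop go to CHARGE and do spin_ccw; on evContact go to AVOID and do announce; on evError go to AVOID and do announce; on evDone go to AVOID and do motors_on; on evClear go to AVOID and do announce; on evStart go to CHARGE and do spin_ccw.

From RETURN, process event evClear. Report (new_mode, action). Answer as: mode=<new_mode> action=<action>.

current mode = RETURN; filter table to that mode:
  (RETURN, evStart) → (RETURN, announce)
  (RETURN, evDone) → (CHARGE, motors_on)
  (RETURN, evClear) → (CHARGE, announce)  ← event matches
  (RETURN, evContact) → (CHARGE, announce)
  (RETURN, evError) → (CHARGE, announce)
  (RETURN, evStop) → (AVOID, spin_ccw)
event = evClear selects (CHARGE, announce)

mode=CHARGE action=announce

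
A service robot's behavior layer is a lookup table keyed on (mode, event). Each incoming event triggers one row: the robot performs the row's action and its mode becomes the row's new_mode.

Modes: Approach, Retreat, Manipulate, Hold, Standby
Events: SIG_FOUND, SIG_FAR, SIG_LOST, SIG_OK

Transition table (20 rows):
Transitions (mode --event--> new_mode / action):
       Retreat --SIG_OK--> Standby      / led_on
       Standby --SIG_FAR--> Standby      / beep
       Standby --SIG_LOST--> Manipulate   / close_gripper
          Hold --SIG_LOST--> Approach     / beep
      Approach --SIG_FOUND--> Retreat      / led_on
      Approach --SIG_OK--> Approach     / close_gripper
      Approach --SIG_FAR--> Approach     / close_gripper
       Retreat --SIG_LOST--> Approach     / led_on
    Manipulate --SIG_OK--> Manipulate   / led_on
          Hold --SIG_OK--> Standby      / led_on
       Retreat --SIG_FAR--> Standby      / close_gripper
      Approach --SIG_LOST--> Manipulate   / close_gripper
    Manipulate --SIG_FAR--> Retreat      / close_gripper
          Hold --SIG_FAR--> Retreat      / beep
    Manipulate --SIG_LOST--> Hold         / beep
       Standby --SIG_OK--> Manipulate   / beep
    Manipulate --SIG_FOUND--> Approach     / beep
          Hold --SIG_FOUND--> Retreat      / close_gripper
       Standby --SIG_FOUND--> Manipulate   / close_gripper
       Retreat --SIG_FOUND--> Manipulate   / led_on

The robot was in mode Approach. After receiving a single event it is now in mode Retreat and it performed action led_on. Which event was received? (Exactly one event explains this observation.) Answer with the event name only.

try SIG_FOUND: (Approach, SIG_FOUND) → (Retreat, led_on)  ← matches
try SIG_FAR: (Approach, SIG_FAR) → (Approach, close_gripper)
try SIG_LOST: (Approach, SIG_LOST) → (Manipulate, close_gripper)
try SIG_OK: (Approach, SIG_OK) → (Approach, close_gripper)

SIG_FOUND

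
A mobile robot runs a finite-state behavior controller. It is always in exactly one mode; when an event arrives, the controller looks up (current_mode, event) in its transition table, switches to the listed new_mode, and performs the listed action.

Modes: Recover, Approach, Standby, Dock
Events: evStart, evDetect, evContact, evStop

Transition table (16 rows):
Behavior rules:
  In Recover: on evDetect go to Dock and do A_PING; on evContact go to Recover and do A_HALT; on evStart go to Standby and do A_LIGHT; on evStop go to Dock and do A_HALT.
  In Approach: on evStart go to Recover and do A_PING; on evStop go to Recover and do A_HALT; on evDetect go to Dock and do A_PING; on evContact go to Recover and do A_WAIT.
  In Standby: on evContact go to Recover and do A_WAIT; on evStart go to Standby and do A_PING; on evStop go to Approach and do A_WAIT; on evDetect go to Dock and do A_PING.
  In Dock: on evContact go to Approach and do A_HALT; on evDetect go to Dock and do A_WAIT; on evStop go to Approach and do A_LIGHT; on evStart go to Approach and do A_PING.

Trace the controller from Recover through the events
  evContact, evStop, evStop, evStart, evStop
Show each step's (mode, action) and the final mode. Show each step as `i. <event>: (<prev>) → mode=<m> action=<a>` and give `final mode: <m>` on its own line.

final mode: Dock

1. evContact: (Recover) → mode=Recover action=A_HALT
2. evStop: (Recover) → mode=Dock action=A_HALT
3. evStop: (Dock) → mode=Approach action=A_LIGHT
4. evStart: (Approach) → mode=Recover action=A_PING
5. evStop: (Recover) → mode=Dock action=A_HALT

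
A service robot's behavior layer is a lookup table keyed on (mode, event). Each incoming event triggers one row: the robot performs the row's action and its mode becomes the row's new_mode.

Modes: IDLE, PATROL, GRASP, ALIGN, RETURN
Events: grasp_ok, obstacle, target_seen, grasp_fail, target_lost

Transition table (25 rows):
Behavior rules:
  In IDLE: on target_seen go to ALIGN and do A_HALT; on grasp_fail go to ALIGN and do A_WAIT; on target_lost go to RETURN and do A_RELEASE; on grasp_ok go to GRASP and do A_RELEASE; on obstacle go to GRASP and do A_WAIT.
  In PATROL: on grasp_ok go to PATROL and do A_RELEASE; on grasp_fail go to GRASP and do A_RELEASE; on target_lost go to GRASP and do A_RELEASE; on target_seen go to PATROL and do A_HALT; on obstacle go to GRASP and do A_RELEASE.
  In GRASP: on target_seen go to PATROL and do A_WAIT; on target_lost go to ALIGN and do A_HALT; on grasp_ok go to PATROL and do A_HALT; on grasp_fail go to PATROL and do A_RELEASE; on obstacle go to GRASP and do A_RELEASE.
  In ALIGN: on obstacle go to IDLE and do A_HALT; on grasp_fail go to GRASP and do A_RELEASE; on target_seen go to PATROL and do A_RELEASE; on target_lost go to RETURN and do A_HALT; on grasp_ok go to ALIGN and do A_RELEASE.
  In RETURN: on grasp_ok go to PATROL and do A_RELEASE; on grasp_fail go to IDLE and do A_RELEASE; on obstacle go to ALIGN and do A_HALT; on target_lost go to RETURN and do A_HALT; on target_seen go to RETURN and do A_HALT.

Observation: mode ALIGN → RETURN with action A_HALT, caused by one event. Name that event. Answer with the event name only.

try grasp_ok: (ALIGN, grasp_ok) → (ALIGN, A_RELEASE)
try obstacle: (ALIGN, obstacle) → (IDLE, A_HALT)
try target_seen: (ALIGN, target_seen) → (PATROL, A_RELEASE)
try grasp_fail: (ALIGN, grasp_fail) → (GRASP, A_RELEASE)
try target_lost: (ALIGN, target_lost) → (RETURN, A_HALT)  ← matches

target_lost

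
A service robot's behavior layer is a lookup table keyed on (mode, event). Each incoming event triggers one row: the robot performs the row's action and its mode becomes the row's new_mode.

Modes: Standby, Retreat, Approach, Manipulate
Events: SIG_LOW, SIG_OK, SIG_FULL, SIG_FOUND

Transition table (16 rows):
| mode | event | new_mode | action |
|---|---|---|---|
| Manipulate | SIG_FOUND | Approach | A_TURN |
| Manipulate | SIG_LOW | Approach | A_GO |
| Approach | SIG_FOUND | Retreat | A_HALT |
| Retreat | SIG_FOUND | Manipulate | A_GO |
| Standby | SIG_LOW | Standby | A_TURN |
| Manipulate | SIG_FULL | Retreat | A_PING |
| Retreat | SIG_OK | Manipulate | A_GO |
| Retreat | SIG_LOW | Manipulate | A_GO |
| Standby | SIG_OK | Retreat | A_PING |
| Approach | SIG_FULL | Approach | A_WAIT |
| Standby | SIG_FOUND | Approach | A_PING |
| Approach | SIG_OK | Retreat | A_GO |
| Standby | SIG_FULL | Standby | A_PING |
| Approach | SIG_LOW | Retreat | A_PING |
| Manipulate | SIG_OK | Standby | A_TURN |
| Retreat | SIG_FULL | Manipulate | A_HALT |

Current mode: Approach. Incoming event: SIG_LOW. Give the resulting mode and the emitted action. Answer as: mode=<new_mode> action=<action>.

mode=Retreat action=A_PING

current mode = Approach; filter table to that mode:
  (Approach, SIG_FOUND) → (Retreat, A_HALT)
  (Approach, SIG_FULL) → (Approach, A_WAIT)
  (Approach, SIG_OK) → (Retreat, A_GO)
  (Approach, SIG_LOW) → (Retreat, A_PING)  ← event matches
event = SIG_LOW selects (Retreat, A_PING)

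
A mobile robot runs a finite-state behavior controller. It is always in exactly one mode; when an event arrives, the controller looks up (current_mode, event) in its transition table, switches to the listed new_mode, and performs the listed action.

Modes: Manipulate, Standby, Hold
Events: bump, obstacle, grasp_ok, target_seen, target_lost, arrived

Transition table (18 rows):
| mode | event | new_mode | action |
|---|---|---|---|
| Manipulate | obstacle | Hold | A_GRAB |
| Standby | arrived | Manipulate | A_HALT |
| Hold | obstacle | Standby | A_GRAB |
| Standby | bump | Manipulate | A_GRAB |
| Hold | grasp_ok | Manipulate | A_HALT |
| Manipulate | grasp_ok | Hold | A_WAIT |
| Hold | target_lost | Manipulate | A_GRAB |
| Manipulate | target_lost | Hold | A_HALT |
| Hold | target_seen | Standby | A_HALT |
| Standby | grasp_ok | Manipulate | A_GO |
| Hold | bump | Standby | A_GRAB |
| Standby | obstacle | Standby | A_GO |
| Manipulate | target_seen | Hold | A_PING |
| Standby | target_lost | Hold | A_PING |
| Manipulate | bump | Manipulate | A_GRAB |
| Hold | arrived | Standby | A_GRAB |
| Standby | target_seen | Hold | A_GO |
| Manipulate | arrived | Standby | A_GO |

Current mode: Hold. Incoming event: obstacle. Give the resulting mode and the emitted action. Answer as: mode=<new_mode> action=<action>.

mode=Standby action=A_GRAB

current mode = Hold; filter table to that mode:
  (Hold, obstacle) → (Standby, A_GRAB)  ← event matches
  (Hold, grasp_ok) → (Manipulate, A_HALT)
  (Hold, target_lost) → (Manipulate, A_GRAB)
  (Hold, target_seen) → (Standby, A_HALT)
  (Hold, bump) → (Standby, A_GRAB)
  (Hold, arrived) → (Standby, A_GRAB)
event = obstacle selects (Standby, A_GRAB)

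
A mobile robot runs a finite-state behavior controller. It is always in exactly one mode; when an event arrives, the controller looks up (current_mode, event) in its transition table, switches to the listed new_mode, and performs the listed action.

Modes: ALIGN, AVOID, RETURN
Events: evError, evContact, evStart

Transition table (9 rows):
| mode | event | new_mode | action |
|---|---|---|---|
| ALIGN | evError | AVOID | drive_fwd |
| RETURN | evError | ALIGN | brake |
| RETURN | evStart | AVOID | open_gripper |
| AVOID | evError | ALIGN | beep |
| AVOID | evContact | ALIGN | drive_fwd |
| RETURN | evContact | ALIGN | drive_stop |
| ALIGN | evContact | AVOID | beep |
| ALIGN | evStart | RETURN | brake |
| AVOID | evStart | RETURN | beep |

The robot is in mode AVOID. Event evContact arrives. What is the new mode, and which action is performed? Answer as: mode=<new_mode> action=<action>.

current mode = AVOID; filter table to that mode:
  (AVOID, evError) → (ALIGN, beep)
  (AVOID, evContact) → (ALIGN, drive_fwd)  ← event matches
  (AVOID, evStart) → (RETURN, beep)
event = evContact selects (ALIGN, drive_fwd)

mode=ALIGN action=drive_fwd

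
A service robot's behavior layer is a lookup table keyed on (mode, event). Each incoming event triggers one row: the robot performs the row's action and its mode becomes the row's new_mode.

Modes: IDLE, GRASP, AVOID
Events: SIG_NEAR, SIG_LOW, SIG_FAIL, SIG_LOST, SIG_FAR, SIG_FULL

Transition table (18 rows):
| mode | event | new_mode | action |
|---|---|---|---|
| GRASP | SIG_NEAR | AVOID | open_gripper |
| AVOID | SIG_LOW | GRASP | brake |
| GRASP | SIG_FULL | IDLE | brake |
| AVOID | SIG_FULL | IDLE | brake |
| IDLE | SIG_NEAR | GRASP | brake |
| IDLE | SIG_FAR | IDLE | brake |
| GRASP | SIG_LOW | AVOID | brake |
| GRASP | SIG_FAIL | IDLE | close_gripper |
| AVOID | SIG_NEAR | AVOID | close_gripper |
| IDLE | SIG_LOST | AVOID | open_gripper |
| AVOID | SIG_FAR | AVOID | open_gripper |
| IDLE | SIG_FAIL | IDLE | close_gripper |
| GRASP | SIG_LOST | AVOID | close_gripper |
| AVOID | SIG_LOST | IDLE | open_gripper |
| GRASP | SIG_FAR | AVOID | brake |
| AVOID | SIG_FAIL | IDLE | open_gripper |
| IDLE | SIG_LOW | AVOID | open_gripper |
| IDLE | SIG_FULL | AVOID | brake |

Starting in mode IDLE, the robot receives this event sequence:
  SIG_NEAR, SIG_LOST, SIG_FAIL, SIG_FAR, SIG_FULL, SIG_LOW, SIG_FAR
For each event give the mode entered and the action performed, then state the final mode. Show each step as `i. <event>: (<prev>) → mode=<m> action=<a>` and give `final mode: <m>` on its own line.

final mode: AVOID

1. SIG_NEAR: (IDLE) → mode=GRASP action=brake
2. SIG_LOST: (GRASP) → mode=AVOID action=close_gripper
3. SIG_FAIL: (AVOID) → mode=IDLE action=open_gripper
4. SIG_FAR: (IDLE) → mode=IDLE action=brake
5. SIG_FULL: (IDLE) → mode=AVOID action=brake
6. SIG_LOW: (AVOID) → mode=GRASP action=brake
7. SIG_FAR: (GRASP) → mode=AVOID action=brake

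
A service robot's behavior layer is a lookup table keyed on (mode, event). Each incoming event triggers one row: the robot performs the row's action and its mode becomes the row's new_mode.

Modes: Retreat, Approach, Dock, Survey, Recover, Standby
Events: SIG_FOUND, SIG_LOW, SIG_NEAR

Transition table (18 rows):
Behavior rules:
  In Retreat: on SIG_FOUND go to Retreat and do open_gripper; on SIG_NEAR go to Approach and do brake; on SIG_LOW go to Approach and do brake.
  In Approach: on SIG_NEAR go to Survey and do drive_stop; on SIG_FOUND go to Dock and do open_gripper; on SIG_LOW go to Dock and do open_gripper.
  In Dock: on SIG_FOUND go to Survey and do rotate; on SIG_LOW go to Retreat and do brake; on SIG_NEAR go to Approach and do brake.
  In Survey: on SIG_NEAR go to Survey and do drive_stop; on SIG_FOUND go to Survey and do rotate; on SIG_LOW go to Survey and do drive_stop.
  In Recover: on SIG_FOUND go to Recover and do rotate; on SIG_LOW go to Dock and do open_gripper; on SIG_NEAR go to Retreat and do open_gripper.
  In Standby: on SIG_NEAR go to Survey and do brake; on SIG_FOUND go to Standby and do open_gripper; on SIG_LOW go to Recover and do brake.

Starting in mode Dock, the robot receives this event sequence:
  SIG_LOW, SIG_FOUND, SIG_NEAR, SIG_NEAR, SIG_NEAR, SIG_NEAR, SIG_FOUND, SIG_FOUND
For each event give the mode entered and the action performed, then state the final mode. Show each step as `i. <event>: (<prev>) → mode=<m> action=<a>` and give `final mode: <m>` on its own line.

1. SIG_LOW: (Dock) → mode=Retreat action=brake
2. SIG_FOUND: (Retreat) → mode=Retreat action=open_gripper
3. SIG_NEAR: (Retreat) → mode=Approach action=brake
4. SIG_NEAR: (Approach) → mode=Survey action=drive_stop
5. SIG_NEAR: (Survey) → mode=Survey action=drive_stop
6. SIG_NEAR: (Survey) → mode=Survey action=drive_stop
7. SIG_FOUND: (Survey) → mode=Survey action=rotate
8. SIG_FOUND: (Survey) → mode=Survey action=rotate

final mode: Survey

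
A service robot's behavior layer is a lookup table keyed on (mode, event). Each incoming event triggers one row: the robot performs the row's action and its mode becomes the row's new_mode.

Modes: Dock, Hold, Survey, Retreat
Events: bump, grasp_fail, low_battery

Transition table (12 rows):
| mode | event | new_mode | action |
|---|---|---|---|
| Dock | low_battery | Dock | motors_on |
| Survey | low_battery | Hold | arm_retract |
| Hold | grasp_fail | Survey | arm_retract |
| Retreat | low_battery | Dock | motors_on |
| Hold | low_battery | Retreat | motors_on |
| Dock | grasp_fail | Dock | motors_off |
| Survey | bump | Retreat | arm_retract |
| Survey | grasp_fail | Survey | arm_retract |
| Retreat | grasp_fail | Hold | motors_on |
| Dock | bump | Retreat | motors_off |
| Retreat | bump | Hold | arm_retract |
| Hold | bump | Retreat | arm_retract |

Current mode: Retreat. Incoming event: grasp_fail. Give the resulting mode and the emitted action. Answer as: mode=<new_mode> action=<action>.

mode=Hold action=motors_on

current mode = Retreat; filter table to that mode:
  (Retreat, low_battery) → (Dock, motors_on)
  (Retreat, grasp_fail) → (Hold, motors_on)  ← event matches
  (Retreat, bump) → (Hold, arm_retract)
event = grasp_fail selects (Hold, motors_on)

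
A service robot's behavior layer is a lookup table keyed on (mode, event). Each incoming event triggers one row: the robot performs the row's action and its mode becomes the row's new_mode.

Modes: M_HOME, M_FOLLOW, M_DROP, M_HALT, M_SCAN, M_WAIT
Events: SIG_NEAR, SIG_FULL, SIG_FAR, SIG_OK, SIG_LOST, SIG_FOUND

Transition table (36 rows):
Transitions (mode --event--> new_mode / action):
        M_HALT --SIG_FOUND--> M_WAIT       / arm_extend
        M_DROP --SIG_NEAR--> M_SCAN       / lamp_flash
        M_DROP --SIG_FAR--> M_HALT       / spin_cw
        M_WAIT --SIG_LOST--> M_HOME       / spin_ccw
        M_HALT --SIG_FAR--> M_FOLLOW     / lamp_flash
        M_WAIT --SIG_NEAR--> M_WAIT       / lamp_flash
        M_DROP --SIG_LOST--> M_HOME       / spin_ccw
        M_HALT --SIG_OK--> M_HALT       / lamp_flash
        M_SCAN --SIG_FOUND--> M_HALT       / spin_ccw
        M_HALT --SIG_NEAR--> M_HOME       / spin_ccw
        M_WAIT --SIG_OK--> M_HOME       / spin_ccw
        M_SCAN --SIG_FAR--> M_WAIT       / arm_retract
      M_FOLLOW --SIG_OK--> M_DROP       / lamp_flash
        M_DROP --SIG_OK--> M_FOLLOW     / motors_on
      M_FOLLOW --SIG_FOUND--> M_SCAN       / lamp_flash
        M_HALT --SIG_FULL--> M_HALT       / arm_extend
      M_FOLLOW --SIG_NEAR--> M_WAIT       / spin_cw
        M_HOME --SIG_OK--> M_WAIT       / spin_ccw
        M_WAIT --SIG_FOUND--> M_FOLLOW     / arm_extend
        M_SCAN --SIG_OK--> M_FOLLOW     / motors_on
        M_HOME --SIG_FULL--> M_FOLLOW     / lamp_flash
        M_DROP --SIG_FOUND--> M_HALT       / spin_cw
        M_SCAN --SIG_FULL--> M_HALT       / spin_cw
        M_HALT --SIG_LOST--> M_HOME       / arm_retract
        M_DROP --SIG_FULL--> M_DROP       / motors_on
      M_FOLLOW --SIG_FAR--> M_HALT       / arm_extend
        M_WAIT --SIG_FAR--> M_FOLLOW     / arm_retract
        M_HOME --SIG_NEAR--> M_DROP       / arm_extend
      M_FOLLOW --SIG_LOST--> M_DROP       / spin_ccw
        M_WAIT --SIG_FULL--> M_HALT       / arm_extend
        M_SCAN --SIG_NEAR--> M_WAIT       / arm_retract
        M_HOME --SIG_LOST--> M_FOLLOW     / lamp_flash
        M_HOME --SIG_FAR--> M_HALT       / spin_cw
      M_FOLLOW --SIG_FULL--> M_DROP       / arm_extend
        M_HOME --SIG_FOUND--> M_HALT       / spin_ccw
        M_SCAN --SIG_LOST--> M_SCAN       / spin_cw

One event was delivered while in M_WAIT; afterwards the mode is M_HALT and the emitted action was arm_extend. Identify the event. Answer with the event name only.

try SIG_NEAR: (M_WAIT, SIG_NEAR) → (M_WAIT, lamp_flash)
try SIG_FULL: (M_WAIT, SIG_FULL) → (M_HALT, arm_extend)  ← matches
try SIG_FAR: (M_WAIT, SIG_FAR) → (M_FOLLOW, arm_retract)
try SIG_OK: (M_WAIT, SIG_OK) → (M_HOME, spin_ccw)
try SIG_LOST: (M_WAIT, SIG_LOST) → (M_HOME, spin_ccw)
try SIG_FOUND: (M_WAIT, SIG_FOUND) → (M_FOLLOW, arm_extend)

SIG_FULL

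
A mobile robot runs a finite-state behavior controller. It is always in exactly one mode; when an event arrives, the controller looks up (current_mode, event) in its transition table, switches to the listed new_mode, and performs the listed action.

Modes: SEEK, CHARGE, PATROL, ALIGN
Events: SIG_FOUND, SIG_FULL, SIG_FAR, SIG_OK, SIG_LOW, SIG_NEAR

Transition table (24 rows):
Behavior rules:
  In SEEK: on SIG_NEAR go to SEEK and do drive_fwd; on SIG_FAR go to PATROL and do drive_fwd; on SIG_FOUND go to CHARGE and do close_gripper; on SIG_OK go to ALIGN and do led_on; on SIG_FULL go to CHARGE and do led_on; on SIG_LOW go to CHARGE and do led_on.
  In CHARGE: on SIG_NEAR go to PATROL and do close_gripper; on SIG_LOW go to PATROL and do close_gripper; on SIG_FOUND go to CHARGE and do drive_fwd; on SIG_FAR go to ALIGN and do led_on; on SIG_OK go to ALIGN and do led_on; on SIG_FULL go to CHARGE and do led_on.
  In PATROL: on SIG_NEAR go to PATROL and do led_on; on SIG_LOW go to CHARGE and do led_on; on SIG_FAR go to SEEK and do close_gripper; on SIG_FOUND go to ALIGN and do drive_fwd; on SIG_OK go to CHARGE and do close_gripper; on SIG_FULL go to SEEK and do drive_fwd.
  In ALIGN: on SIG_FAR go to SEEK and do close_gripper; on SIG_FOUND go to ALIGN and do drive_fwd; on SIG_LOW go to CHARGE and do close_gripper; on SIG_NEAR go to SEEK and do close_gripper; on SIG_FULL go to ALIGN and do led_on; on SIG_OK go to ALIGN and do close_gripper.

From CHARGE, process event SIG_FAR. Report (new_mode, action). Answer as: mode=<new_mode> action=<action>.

current mode = CHARGE; filter table to that mode:
  (CHARGE, SIG_NEAR) → (PATROL, close_gripper)
  (CHARGE, SIG_LOW) → (PATROL, close_gripper)
  (CHARGE, SIG_FOUND) → (CHARGE, drive_fwd)
  (CHARGE, SIG_FAR) → (ALIGN, led_on)  ← event matches
  (CHARGE, SIG_OK) → (ALIGN, led_on)
  (CHARGE, SIG_FULL) → (CHARGE, led_on)
event = SIG_FAR selects (ALIGN, led_on)

mode=ALIGN action=led_on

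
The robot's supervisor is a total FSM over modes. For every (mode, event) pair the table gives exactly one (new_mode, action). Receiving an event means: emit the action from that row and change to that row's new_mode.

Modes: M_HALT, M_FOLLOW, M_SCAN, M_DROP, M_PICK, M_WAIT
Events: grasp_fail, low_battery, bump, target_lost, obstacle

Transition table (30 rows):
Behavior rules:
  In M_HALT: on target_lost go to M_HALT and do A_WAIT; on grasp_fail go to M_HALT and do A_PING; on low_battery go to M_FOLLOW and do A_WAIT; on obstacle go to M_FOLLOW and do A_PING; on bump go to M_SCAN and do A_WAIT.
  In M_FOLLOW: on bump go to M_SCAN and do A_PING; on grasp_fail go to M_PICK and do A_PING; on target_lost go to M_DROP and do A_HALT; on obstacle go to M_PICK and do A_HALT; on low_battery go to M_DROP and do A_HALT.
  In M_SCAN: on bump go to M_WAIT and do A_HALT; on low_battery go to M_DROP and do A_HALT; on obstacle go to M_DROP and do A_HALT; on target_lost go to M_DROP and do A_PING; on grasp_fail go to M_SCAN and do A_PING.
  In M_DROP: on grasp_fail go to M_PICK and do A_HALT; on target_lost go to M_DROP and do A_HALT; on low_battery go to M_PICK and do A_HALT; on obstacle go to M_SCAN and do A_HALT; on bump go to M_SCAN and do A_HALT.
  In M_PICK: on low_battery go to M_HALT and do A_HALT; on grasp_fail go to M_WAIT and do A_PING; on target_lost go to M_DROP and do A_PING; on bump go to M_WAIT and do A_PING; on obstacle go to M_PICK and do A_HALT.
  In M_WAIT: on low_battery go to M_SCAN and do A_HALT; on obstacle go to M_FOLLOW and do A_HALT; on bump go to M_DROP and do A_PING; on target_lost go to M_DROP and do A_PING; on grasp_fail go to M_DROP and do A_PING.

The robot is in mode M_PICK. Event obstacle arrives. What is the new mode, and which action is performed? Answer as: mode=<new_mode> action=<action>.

current mode = M_PICK; filter table to that mode:
  (M_PICK, low_battery) → (M_HALT, A_HALT)
  (M_PICK, grasp_fail) → (M_WAIT, A_PING)
  (M_PICK, target_lost) → (M_DROP, A_PING)
  (M_PICK, bump) → (M_WAIT, A_PING)
  (M_PICK, obstacle) → (M_PICK, A_HALT)  ← event matches
event = obstacle selects (M_PICK, A_HALT)

mode=M_PICK action=A_HALT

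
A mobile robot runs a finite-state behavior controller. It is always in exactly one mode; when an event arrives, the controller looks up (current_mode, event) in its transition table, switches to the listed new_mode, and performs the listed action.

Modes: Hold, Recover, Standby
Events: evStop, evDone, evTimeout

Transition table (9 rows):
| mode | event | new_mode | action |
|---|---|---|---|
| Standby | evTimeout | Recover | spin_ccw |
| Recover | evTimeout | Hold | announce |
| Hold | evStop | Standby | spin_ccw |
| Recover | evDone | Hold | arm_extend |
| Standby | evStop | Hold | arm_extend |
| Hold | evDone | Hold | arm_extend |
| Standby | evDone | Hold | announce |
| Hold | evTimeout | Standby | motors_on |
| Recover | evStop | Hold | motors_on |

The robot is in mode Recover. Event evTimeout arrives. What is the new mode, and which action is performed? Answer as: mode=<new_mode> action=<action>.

mode=Hold action=announce

current mode = Recover; filter table to that mode:
  (Recover, evTimeout) → (Hold, announce)  ← event matches
  (Recover, evDone) → (Hold, arm_extend)
  (Recover, evStop) → (Hold, motors_on)
event = evTimeout selects (Hold, announce)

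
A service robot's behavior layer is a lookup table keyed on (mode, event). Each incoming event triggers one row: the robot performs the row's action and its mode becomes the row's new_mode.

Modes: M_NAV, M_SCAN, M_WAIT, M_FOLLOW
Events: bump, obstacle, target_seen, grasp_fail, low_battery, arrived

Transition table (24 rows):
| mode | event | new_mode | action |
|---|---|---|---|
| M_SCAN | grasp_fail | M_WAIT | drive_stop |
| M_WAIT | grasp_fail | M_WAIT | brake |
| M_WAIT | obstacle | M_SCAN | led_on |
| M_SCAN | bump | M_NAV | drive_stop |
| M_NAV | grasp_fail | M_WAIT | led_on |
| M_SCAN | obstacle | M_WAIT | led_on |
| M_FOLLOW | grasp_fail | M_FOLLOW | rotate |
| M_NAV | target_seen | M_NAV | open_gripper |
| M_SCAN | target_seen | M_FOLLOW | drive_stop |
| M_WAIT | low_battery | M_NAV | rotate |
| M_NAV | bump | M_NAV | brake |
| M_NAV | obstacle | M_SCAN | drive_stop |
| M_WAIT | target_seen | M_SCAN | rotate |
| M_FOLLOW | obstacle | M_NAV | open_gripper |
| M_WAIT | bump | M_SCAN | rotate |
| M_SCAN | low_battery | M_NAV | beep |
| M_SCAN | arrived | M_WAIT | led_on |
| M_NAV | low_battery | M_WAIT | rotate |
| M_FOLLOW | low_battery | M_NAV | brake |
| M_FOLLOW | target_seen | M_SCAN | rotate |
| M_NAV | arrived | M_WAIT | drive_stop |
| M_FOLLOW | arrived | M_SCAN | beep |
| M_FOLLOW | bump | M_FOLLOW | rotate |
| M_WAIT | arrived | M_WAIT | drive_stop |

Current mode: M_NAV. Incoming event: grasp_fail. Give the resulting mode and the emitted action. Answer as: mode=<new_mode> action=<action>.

current mode = M_NAV; filter table to that mode:
  (M_NAV, grasp_fail) → (M_WAIT, led_on)  ← event matches
  (M_NAV, target_seen) → (M_NAV, open_gripper)
  (M_NAV, bump) → (M_NAV, brake)
  (M_NAV, obstacle) → (M_SCAN, drive_stop)
  (M_NAV, low_battery) → (M_WAIT, rotate)
  (M_NAV, arrived) → (M_WAIT, drive_stop)
event = grasp_fail selects (M_WAIT, led_on)

mode=M_WAIT action=led_on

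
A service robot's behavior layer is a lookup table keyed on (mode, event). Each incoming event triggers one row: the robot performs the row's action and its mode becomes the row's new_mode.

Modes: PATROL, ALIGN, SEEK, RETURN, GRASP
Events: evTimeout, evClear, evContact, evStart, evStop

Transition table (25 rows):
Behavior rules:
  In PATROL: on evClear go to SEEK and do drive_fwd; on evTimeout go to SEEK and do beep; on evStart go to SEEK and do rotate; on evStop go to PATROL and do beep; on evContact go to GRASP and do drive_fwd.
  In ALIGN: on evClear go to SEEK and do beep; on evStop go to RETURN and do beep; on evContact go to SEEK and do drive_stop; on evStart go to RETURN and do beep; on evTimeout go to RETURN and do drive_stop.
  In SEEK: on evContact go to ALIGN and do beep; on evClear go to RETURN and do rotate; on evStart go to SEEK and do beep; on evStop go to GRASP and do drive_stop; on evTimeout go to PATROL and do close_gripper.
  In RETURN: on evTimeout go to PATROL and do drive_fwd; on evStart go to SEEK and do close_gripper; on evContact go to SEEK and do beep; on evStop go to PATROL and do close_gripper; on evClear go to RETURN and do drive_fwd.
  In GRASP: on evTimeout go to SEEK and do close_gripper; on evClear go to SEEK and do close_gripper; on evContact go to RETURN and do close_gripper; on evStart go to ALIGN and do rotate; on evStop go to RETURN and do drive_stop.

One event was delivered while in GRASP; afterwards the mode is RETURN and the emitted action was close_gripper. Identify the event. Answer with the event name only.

evContact

try evTimeout: (GRASP, evTimeout) → (SEEK, close_gripper)
try evClear: (GRASP, evClear) → (SEEK, close_gripper)
try evContact: (GRASP, evContact) → (RETURN, close_gripper)  ← matches
try evStart: (GRASP, evStart) → (ALIGN, rotate)
try evStop: (GRASP, evStop) → (RETURN, drive_stop)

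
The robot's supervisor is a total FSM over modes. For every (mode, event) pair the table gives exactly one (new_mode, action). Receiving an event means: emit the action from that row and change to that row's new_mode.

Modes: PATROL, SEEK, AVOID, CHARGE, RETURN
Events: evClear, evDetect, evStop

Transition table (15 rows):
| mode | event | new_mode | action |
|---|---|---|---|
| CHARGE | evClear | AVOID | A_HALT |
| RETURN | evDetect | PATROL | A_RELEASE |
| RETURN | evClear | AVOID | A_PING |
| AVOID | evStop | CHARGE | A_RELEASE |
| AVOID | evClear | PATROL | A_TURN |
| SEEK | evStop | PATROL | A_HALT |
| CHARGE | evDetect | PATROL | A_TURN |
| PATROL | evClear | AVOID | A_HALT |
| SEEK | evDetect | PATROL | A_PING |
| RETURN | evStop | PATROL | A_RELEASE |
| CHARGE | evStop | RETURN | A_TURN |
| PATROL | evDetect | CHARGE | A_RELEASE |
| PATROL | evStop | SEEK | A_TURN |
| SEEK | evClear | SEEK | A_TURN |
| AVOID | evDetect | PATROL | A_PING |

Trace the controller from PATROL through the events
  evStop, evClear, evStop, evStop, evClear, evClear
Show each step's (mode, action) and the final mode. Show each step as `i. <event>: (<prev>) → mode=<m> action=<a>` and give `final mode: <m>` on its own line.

1. evStop: (PATROL) → mode=SEEK action=A_TURN
2. evClear: (SEEK) → mode=SEEK action=A_TURN
3. evStop: (SEEK) → mode=PATROL action=A_HALT
4. evStop: (PATROL) → mode=SEEK action=A_TURN
5. evClear: (SEEK) → mode=SEEK action=A_TURN
6. evClear: (SEEK) → mode=SEEK action=A_TURN

final mode: SEEK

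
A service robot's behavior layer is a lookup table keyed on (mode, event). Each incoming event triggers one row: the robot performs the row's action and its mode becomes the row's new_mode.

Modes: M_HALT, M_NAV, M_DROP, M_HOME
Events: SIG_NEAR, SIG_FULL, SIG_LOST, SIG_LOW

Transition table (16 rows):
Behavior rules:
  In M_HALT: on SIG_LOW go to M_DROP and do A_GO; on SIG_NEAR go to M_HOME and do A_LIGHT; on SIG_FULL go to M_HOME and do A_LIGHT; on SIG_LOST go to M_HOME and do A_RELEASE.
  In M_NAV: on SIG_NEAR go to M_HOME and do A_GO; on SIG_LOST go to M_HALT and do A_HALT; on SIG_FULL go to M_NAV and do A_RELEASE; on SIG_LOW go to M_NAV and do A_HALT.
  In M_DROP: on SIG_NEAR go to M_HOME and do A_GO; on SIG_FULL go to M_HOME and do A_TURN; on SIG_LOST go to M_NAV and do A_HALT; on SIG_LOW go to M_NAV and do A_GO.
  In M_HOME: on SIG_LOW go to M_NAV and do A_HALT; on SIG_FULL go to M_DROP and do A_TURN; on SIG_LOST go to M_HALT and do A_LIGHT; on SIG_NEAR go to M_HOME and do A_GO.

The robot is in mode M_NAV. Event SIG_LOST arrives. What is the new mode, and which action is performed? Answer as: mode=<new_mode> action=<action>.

current mode = M_NAV; filter table to that mode:
  (M_NAV, SIG_NEAR) → (M_HOME, A_GO)
  (M_NAV, SIG_LOST) → (M_HALT, A_HALT)  ← event matches
  (M_NAV, SIG_FULL) → (M_NAV, A_RELEASE)
  (M_NAV, SIG_LOW) → (M_NAV, A_HALT)
event = SIG_LOST selects (M_HALT, A_HALT)

mode=M_HALT action=A_HALT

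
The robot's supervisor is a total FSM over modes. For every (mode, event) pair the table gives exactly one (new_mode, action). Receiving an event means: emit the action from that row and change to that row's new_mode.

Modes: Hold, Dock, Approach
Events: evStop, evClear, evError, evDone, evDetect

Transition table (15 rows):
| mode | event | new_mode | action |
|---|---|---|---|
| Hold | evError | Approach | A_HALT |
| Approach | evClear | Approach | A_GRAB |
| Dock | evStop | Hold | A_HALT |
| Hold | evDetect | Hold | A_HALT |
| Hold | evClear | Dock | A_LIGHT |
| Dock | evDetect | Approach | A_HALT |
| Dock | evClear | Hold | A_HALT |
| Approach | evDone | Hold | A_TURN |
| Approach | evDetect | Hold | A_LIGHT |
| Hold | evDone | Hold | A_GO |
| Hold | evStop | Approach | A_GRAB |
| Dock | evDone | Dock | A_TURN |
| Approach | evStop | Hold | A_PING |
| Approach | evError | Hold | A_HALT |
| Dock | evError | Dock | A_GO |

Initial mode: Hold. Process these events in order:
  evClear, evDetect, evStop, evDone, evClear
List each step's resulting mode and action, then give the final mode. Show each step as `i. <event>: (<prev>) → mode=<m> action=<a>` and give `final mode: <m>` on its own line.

final mode: Dock

1. evClear: (Hold) → mode=Dock action=A_LIGHT
2. evDetect: (Dock) → mode=Approach action=A_HALT
3. evStop: (Approach) → mode=Hold action=A_PING
4. evDone: (Hold) → mode=Hold action=A_GO
5. evClear: (Hold) → mode=Dock action=A_LIGHT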